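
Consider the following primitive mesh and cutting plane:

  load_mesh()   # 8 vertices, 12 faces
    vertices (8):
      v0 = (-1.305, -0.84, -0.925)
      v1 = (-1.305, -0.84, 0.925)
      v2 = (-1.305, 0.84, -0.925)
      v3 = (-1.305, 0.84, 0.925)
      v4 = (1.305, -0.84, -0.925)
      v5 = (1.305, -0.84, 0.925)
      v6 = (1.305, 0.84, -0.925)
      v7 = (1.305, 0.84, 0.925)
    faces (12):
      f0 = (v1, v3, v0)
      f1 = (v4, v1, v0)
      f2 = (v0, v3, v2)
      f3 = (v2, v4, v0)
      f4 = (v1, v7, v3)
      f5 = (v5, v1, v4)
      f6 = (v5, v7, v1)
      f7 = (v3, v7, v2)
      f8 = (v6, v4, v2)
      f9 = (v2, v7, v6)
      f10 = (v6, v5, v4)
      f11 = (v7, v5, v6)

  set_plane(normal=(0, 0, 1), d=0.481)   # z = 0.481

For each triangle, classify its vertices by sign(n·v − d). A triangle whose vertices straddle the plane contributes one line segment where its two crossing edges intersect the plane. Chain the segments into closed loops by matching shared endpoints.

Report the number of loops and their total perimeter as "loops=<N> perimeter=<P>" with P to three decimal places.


Straddling triangles (8 of 12):
  (v1,v3,v0) [++-] → (-1.305, 0.4368, 0.481)–(-1.305, -0.84, 0.481)  len=1.2768
  (v4,v1,v0) [-+-] → (-0.6786, -0.84, 0.481)–(-1.305, -0.84, 0.481)  len=0.6264
  (v0,v3,v2) [-+-] → (-1.305, 0.4368, 0.481)–(-1.305, 0.84, 0.481)  len=0.4032
  (v5,v1,v4) [++-] → (-0.6786, -0.84, 0.481)–(1.305, -0.84, 0.481)  len=1.9836
  (v3,v7,v2) [++-] → (0.6786, 0.84, 0.481)–(-1.305, 0.84, 0.481)  len=1.9836
  (v2,v7,v6) [-+-] → (0.6786, 0.84, 0.481)–(1.305, 0.84, 0.481)  len=0.6264
  (v6,v5,v4) [-+-] → (1.305, -0.4368, 0.481)–(1.305, -0.84, 0.481)  len=0.4032
  (v7,v5,v6) [++-] → (1.305, -0.4368, 0.481)–(1.305, 0.84, 0.481)  len=1.2768

Chained into 1 loop(s):
  loop 1: 8 segments, perimeter = 8.5800
Total perimeter = 8.580

loops=1 perimeter=8.580


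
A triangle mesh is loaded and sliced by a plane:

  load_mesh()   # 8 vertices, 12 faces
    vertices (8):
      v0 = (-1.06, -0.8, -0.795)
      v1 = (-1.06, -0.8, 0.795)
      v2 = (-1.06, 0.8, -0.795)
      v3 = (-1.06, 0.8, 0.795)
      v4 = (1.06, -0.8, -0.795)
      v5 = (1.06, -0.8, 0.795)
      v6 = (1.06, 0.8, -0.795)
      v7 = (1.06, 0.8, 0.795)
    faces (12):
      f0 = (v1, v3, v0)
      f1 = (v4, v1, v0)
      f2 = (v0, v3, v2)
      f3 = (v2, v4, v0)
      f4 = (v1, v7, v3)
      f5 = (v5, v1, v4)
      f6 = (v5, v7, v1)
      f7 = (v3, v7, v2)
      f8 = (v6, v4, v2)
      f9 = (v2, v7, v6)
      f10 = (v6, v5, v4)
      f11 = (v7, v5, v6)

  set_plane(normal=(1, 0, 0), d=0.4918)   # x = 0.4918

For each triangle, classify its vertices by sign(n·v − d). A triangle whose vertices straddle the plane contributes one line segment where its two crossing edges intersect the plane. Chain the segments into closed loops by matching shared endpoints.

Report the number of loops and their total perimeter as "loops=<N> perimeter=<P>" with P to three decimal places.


loops=1 perimeter=6.380

Straddling triangles (8 of 12):
  (v4,v1,v0) [+--] → (0.4918, -0.8, -0.36885)–(0.4918, -0.8, -0.795)  len=0.4261
  (v2,v4,v0) [-+-] → (0.4918, -0.37117, -0.795)–(0.4918, -0.8, -0.795)  len=0.4288
  (v1,v7,v3) [-+-] → (0.4918, 0.37117, 0.795)–(0.4918, 0.8, 0.795)  len=0.4288
  (v5,v1,v4) [+-+] → (0.4918, -0.8, 0.795)–(0.4918, -0.8, -0.36885)  len=1.1639
  (v5,v7,v1) [++-] → (0.4918, 0.37117, 0.795)–(0.4918, -0.8, 0.795)  len=1.1712
  (v3,v7,v2) [-+-] → (0.4918, 0.8, 0.795)–(0.4918, 0.8, 0.36885)  len=0.4261
  (v6,v4,v2) [++-] → (0.4918, -0.37117, -0.795)–(0.4918, 0.8, -0.795)  len=1.1712
  (v2,v7,v6) [-++] → (0.4918, 0.8, 0.36885)–(0.4918, 0.8, -0.795)  len=1.1639

Chained into 1 loop(s):
  loop 1: 8 segments, perimeter = 6.3800
Total perimeter = 6.380


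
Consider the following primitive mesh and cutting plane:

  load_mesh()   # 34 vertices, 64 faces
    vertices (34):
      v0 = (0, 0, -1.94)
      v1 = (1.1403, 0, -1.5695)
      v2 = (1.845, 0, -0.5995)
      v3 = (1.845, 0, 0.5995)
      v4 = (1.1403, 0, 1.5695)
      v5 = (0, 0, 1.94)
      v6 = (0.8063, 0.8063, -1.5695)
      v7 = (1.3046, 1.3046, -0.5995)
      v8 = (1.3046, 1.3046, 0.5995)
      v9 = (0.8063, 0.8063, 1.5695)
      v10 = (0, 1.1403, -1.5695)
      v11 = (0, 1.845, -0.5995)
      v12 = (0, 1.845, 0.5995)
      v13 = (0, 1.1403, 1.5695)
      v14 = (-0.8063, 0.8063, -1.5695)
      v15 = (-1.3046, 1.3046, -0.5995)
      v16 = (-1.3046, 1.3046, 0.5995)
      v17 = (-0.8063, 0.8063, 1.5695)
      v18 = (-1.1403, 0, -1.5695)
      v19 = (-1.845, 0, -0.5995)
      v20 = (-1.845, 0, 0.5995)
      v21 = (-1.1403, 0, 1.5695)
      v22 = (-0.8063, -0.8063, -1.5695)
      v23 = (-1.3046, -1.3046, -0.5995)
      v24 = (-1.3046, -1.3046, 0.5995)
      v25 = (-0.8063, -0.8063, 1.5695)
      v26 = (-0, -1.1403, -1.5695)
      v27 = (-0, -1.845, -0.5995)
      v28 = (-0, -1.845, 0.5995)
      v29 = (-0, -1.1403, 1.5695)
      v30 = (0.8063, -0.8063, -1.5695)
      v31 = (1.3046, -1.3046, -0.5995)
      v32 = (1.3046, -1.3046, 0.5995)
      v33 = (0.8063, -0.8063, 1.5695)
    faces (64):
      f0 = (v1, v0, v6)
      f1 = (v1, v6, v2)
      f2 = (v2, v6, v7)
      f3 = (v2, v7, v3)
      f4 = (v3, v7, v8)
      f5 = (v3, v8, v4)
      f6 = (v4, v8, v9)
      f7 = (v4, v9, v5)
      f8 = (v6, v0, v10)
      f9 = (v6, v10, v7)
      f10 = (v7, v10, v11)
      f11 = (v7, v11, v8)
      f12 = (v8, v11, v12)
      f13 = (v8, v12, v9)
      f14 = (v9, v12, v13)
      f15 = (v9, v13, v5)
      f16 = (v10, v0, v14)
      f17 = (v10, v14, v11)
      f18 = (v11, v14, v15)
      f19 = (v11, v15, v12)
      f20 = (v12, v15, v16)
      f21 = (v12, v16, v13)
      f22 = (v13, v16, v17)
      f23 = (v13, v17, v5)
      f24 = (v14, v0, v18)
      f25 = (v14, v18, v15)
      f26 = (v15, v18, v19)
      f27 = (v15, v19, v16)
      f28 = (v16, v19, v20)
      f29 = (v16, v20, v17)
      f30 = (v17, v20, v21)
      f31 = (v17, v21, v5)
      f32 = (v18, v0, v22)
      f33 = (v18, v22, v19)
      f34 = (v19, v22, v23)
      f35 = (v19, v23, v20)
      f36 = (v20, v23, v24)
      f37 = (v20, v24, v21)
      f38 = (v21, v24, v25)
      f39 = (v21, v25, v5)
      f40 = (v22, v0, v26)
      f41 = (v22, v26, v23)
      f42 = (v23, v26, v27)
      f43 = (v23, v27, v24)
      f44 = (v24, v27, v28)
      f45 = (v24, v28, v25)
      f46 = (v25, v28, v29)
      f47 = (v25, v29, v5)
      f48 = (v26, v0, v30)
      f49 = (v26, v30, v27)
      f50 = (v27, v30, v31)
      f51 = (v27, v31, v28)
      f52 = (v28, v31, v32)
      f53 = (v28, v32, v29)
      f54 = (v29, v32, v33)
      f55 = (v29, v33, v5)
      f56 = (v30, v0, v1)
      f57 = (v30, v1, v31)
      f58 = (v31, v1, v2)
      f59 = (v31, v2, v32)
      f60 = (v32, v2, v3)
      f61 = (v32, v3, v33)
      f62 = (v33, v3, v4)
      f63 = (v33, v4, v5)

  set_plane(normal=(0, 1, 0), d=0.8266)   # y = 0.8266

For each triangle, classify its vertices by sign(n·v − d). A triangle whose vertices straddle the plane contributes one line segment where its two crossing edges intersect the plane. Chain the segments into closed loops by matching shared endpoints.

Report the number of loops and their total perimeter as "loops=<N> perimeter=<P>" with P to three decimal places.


loops=1 perimeter=10.374

Straddling triangles (20 of 64):
  (v2,v6,v7) [--+] → (0.8266, 0.8266, -1.52998)–(1.5026, 0.8266, -0.5995)  len=1.1501
  (v2,v7,v3) [-+-] → (1.5026, 0.8266, -0.5995)–(1.5026, 0.8266, -0.160191)  len=0.4393
  (v3,v7,v8) [-++] → (1.5026, 0.8266, -0.160191)–(1.5026, 0.8266, 0.5995)  len=0.7597
  (v3,v8,v4) [-+-] → (1.5026, 0.8266, 0.5995)–(1.2444, 0.8266, 0.954904)  len=0.4393
  (v4,v8,v9) [-+-] → (1.2444, 0.8266, 0.954904)–(0.8266, 0.8266, 1.52998)  len=0.7108
  (v6,v0,v10) [--+] → (0, 0.8266, -1.67143)–(0.757294, 0.8266, -1.5695)  len=0.7641
  (v6,v10,v7) [-++] → (0.757294, 0.8266, -1.5695)–(0.8266, 0.8266, -1.52998)  len=0.0798
  (v8,v12,v9) [++-] → (0.790542, 0.8266, 1.55054)–(0.8266, 0.8266, 1.52998)  len=0.0415
  (v9,v12,v13) [-++] → (0.790542, 0.8266, 1.55054)–(0.757294, 0.8266, 1.5695)  len=0.0383
  (v9,v13,v5) [-+-] → (0.757294, 0.8266, 1.5695)–(0, 0.8266, 1.67143)  len=0.7641
  (v10,v0,v14) [+--] → (0, 0.8266, -1.67143)–(-0.757294, 0.8266, -1.5695)  len=0.7641
  (v10,v14,v11) [+-+] → (-0.757294, 0.8266, -1.5695)–(-0.790542, 0.8266, -1.55054)  len=0.0383
  (v11,v14,v15) [+-+] → (-0.790542, 0.8266, -1.55054)–(-0.8266, 0.8266, -1.52998)  len=0.0415
  (v13,v16,v17) [++-] → (-0.8266, 0.8266, 1.52998)–(-0.757294, 0.8266, 1.5695)  len=0.0798
  (v13,v17,v5) [+--] → (-0.757294, 0.8266, 1.5695)–(0, 0.8266, 1.67143)  len=0.7641
  (v14,v18,v15) [--+] → (-1.2444, 0.8266, -0.954904)–(-0.8266, 0.8266, -1.52998)  len=0.7108
  (v15,v18,v19) [+--] → (-1.2444, 0.8266, -0.954904)–(-1.5026, 0.8266, -0.5995)  len=0.4393
  (v15,v19,v16) [+-+] → (-1.5026, 0.8266, -0.5995)–(-1.5026, 0.8266, 0.160191)  len=0.7597
  (v16,v19,v20) [+--] → (-1.5026, 0.8266, 0.160191)–(-1.5026, 0.8266, 0.5995)  len=0.4393
  (v16,v20,v17) [+--] → (-1.5026, 0.8266, 0.5995)–(-0.8266, 0.8266, 1.52998)  len=1.1501

Chained into 1 loop(s):
  loop 1: 20 segments, perimeter = 10.3741
Total perimeter = 10.374


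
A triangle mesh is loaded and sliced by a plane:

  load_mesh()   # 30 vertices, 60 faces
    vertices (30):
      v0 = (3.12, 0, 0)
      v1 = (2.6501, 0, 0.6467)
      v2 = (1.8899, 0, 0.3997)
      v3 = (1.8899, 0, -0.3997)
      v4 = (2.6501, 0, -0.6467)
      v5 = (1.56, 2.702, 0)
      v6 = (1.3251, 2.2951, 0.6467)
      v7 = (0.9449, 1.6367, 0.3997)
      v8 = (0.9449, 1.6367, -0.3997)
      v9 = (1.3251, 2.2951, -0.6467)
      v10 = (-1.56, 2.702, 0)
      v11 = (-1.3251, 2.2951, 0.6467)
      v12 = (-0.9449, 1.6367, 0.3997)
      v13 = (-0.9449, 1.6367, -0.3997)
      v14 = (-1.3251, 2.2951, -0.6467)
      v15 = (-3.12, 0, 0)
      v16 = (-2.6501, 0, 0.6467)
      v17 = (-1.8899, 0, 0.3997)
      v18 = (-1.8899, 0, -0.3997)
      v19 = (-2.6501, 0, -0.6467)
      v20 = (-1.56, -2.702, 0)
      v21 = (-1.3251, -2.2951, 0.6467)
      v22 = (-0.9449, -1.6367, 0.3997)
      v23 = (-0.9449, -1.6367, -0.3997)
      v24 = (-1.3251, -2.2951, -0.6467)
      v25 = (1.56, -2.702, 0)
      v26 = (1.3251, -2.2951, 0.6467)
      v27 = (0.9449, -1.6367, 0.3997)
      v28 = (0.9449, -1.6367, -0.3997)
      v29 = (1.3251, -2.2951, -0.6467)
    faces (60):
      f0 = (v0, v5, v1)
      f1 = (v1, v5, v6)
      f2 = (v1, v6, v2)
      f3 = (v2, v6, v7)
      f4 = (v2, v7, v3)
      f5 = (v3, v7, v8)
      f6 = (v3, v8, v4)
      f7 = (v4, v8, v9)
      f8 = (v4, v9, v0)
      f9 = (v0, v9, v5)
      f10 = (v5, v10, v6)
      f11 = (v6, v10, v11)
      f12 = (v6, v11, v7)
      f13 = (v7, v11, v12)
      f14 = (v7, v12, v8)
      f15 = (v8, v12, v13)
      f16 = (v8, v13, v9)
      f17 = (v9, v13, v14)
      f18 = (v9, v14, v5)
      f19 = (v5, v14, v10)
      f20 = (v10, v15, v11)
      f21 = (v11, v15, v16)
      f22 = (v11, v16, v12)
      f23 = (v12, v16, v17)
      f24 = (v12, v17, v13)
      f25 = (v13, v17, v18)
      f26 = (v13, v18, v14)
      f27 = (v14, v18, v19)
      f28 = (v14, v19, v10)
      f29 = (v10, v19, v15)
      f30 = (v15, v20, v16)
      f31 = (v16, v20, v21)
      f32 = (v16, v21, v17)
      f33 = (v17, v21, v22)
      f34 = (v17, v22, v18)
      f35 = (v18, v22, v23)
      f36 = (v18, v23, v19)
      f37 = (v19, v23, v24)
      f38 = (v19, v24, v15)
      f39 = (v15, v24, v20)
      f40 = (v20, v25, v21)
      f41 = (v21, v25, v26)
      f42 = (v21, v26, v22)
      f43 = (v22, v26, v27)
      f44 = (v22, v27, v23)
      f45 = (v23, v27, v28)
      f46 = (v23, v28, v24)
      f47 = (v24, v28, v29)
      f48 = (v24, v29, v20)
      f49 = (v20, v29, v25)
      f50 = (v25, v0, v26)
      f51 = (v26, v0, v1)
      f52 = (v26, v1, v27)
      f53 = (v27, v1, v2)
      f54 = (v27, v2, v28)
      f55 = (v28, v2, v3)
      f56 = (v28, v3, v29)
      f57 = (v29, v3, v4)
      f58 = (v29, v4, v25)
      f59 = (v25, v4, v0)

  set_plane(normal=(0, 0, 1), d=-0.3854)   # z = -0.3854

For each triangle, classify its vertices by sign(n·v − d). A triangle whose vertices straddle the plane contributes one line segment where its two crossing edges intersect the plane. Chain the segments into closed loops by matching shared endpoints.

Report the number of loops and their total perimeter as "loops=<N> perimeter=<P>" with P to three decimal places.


loops=2 perimeter=28.379

Straddling triangles (24 of 60):
  (v2,v7,v3) [++-] → (1.873, 0.029278, -0.3854)–(1.8899, 0, -0.3854)  len=0.0338
  (v3,v7,v8) [-+-] → (1.873, 0.029278, -0.3854)–(0.9449, 1.6367, -0.3854)  len=1.8561
  (v4,v9,v0) [--+] → (2.05033, 1.36776, -0.3854)–(2.83996, 0, -0.3854)  len=1.5793
  (v0,v9,v5) [+-+] → (2.05033, 1.36776, -0.3854)–(1.42001, 2.45951, -0.3854)  len=1.2606
  (v7,v12,v8) [++-] → (0.911094, 1.6367, -0.3854)–(0.9449, 1.6367, -0.3854)  len=0.0338
  (v8,v12,v13) [-+-] → (0.911094, 1.6367, -0.3854)–(-0.9449, 1.6367, -0.3854)  len=1.8560
  (v9,v14,v5) [--+] → (-0.159371, 2.45951, -0.3854)–(1.42001, 2.45951, -0.3854)  len=1.5794
  (v5,v14,v10) [+-+] → (-0.159371, 2.45951, -0.3854)–(-1.42001, 2.45951, -0.3854)  len=1.2606
  (v12,v17,v13) [++-] → (-0.961805, 1.60742, -0.3854)–(-0.9449, 1.6367, -0.3854)  len=0.0338
  (v13,v17,v18) [-+-] → (-0.961805, 1.60742, -0.3854)–(-1.8899, 0, -0.3854)  len=1.8561
  (v14,v19,v10) [--+] → (-2.20964, 1.09175, -0.3854)–(-1.42001, 2.45951, -0.3854)  len=1.5793
  (v10,v19,v15) [+-+] → (-2.20964, 1.09175, -0.3854)–(-2.83996, 0, -0.3854)  len=1.2606
  (v17,v22,v18) [++-] → (-1.873, -0.029278, -0.3854)–(-1.8899, 0, -0.3854)  len=0.0338
  (v18,v22,v23) [-+-] → (-1.873, -0.029278, -0.3854)–(-0.9449, -1.6367, -0.3854)  len=1.8561
  (v19,v24,v15) [--+] → (-2.05033, -1.36776, -0.3854)–(-2.83996, 0, -0.3854)  len=1.5793
  (v15,v24,v20) [+-+] → (-2.05033, -1.36776, -0.3854)–(-1.42001, -2.45951, -0.3854)  len=1.2606
  (v22,v27,v23) [++-] → (-0.911094, -1.6367, -0.3854)–(-0.9449, -1.6367, -0.3854)  len=0.0338
  (v23,v27,v28) [-+-] → (-0.911094, -1.6367, -0.3854)–(0.9449, -1.6367, -0.3854)  len=1.8560
  (v24,v29,v20) [--+] → (0.159371, -2.45951, -0.3854)–(-1.42001, -2.45951, -0.3854)  len=1.5794
  (v20,v29,v25) [+-+] → (0.159371, -2.45951, -0.3854)–(1.42001, -2.45951, -0.3854)  len=1.2606
  (v27,v2,v28) [++-] → (0.961805, -1.60742, -0.3854)–(0.9449, -1.6367, -0.3854)  len=0.0338
  (v28,v2,v3) [-+-] → (0.961805, -1.60742, -0.3854)–(1.8899, 0, -0.3854)  len=1.8561
  (v29,v4,v25) [--+] → (2.20964, -1.09175, -0.3854)–(1.42001, -2.45951, -0.3854)  len=1.5793
  (v25,v4,v0) [+-+] → (2.20964, -1.09175, -0.3854)–(2.83996, 0, -0.3854)  len=1.2606

Chained into 2 loop(s):
  loop 1: 12 segments, perimeter = 11.3393
  loop 2: 12 segments, perimeter = 17.0399
Total perimeter = 28.379


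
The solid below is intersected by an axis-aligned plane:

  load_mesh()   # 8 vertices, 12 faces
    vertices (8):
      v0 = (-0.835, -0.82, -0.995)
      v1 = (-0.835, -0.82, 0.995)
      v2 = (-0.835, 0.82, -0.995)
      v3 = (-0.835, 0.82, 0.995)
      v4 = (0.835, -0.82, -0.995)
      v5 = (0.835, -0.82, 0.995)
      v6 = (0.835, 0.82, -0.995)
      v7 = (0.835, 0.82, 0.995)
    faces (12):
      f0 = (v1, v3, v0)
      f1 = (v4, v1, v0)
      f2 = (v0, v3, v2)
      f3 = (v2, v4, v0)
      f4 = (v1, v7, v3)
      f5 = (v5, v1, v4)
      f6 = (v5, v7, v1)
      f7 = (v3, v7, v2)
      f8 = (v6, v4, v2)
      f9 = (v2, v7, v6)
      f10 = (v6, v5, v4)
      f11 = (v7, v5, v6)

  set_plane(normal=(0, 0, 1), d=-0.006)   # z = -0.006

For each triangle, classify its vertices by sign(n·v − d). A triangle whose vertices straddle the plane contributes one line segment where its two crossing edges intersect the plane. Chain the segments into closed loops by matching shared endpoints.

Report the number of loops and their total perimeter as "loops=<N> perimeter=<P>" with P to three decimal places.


loops=1 perimeter=6.620

Straddling triangles (8 of 12):
  (v1,v3,v0) [++-] → (-0.835, -0.00494472, -0.006)–(-0.835, -0.82, -0.006)  len=0.8151
  (v4,v1,v0) [-+-] → (0.00503518, -0.82, -0.006)–(-0.835, -0.82, -0.006)  len=0.8400
  (v0,v3,v2) [-+-] → (-0.835, -0.00494472, -0.006)–(-0.835, 0.82, -0.006)  len=0.8249
  (v5,v1,v4) [++-] → (0.00503518, -0.82, -0.006)–(0.835, -0.82, -0.006)  len=0.8300
  (v3,v7,v2) [++-] → (-0.00503518, 0.82, -0.006)–(-0.835, 0.82, -0.006)  len=0.8300
  (v2,v7,v6) [-+-] → (-0.00503518, 0.82, -0.006)–(0.835, 0.82, -0.006)  len=0.8400
  (v6,v5,v4) [-+-] → (0.835, 0.00494472, -0.006)–(0.835, -0.82, -0.006)  len=0.8249
  (v7,v5,v6) [++-] → (0.835, 0.00494472, -0.006)–(0.835, 0.82, -0.006)  len=0.8151

Chained into 1 loop(s):
  loop 1: 8 segments, perimeter = 6.6200
Total perimeter = 6.620


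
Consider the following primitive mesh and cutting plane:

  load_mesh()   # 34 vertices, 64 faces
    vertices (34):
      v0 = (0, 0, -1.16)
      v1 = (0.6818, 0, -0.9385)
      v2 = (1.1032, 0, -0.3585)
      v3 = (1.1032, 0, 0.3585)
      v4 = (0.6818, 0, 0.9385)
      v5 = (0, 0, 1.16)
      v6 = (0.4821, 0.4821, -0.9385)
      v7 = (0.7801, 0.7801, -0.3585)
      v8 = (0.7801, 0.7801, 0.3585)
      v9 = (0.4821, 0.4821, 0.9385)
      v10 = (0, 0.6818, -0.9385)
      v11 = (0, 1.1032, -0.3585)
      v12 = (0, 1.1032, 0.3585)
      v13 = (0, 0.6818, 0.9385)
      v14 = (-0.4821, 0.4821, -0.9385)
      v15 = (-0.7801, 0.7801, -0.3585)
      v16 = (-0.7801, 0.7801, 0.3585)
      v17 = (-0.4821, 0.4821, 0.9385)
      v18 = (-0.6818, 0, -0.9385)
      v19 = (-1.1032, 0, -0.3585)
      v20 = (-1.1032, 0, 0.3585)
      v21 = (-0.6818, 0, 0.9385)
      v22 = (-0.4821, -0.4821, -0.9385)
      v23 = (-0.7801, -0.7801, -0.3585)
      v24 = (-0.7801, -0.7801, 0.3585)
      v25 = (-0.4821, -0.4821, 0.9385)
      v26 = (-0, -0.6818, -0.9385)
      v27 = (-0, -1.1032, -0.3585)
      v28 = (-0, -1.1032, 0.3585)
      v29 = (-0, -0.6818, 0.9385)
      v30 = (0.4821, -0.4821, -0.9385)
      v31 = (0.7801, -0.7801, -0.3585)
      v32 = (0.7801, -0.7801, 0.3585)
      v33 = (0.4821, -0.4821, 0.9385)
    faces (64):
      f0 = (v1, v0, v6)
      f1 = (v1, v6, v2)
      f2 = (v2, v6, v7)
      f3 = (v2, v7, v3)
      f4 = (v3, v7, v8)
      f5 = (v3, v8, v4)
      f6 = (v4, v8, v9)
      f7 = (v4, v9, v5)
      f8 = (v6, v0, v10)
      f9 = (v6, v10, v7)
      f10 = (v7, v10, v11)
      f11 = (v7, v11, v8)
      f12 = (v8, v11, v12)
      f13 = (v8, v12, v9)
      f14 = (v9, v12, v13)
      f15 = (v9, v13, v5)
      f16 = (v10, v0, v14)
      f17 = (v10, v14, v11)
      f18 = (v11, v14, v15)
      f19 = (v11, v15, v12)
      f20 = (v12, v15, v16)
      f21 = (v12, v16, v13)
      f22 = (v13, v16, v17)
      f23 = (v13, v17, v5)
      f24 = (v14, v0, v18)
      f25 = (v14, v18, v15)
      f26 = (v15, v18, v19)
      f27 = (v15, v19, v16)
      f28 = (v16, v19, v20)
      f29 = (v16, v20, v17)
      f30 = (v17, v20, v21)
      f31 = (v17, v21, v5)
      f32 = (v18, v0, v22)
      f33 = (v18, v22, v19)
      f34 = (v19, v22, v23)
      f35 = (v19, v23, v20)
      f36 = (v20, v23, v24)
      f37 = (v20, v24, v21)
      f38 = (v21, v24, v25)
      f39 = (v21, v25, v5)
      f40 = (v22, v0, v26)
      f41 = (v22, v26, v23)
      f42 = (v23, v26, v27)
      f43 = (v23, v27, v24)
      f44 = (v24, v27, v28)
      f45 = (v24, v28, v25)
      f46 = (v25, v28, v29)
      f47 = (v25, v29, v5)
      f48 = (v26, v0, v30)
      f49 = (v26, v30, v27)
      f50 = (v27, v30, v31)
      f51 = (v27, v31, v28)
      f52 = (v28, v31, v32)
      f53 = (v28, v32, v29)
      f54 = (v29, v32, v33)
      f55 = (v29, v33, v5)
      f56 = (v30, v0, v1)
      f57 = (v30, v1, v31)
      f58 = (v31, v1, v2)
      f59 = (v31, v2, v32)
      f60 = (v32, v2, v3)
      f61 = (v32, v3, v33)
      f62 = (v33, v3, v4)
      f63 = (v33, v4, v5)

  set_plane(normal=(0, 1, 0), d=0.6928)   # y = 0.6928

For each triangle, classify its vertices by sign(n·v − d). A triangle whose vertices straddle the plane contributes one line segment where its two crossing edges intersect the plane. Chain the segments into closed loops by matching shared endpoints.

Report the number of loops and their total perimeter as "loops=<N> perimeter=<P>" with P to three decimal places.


loops=1 perimeter=5.464

Straddling triangles (18 of 64):
  (v2,v6,v7) [--+] → (0.6928, 0.6928, -0.528413)–(0.816258, 0.6928, -0.3585)  len=0.2100
  (v2,v7,v3) [-+-] → (0.816258, 0.6928, -0.3585)–(0.816258, 0.6928, -0.278261)  len=0.0802
  (v3,v7,v8) [-++] → (0.816258, 0.6928, -0.278261)–(0.816258, 0.6928, 0.3585)  len=0.6368
  (v3,v8,v4) [-+-] → (0.816258, 0.6928, 0.3585)–(0.769099, 0.6928, 0.423407)  len=0.0802
  (v4,v8,v9) [-+-] → (0.769099, 0.6928, 0.423407)–(0.6928, 0.6928, 0.528413)  len=0.1298
  (v6,v10,v7) [--+] → (0.087295, 0.6928, -0.873597)–(0.6928, 0.6928, -0.528413)  len=0.6970
  (v7,v10,v11) [+-+] → (0.087295, 0.6928, -0.873597)–(0, 0.6928, -0.92336)  len=0.1005
  (v8,v12,v9) [++-] → (0.318554, 0.6928, 0.741743)–(0.6928, 0.6928, 0.528413)  len=0.4308
  (v9,v12,v13) [-+-] → (0.318554, 0.6928, 0.741743)–(0, 0.6928, 0.92336)  len=0.3667
  (v10,v14,v11) [--+] → (-0.318554, 0.6928, -0.741743)–(0, 0.6928, -0.92336)  len=0.3667
  (v11,v14,v15) [+-+] → (-0.318554, 0.6928, -0.741743)–(-0.6928, 0.6928, -0.528413)  len=0.4308
  (v12,v16,v13) [++-] → (-0.087295, 0.6928, 0.873597)–(0, 0.6928, 0.92336)  len=0.1005
  (v13,v16,v17) [-+-] → (-0.087295, 0.6928, 0.873597)–(-0.6928, 0.6928, 0.528413)  len=0.6970
  (v14,v18,v15) [--+] → (-0.769099, 0.6928, -0.423407)–(-0.6928, 0.6928, -0.528413)  len=0.1298
  (v15,v18,v19) [+--] → (-0.769099, 0.6928, -0.423407)–(-0.816258, 0.6928, -0.3585)  len=0.0802
  (v15,v19,v16) [+-+] → (-0.816258, 0.6928, -0.3585)–(-0.816258, 0.6928, 0.278261)  len=0.6368
  (v16,v19,v20) [+--] → (-0.816258, 0.6928, 0.278261)–(-0.816258, 0.6928, 0.3585)  len=0.0802
  (v16,v20,v17) [+--] → (-0.816258, 0.6928, 0.3585)–(-0.6928, 0.6928, 0.528413)  len=0.2100

Chained into 1 loop(s):
  loop 1: 18 segments, perimeter = 5.4640
Total perimeter = 5.464


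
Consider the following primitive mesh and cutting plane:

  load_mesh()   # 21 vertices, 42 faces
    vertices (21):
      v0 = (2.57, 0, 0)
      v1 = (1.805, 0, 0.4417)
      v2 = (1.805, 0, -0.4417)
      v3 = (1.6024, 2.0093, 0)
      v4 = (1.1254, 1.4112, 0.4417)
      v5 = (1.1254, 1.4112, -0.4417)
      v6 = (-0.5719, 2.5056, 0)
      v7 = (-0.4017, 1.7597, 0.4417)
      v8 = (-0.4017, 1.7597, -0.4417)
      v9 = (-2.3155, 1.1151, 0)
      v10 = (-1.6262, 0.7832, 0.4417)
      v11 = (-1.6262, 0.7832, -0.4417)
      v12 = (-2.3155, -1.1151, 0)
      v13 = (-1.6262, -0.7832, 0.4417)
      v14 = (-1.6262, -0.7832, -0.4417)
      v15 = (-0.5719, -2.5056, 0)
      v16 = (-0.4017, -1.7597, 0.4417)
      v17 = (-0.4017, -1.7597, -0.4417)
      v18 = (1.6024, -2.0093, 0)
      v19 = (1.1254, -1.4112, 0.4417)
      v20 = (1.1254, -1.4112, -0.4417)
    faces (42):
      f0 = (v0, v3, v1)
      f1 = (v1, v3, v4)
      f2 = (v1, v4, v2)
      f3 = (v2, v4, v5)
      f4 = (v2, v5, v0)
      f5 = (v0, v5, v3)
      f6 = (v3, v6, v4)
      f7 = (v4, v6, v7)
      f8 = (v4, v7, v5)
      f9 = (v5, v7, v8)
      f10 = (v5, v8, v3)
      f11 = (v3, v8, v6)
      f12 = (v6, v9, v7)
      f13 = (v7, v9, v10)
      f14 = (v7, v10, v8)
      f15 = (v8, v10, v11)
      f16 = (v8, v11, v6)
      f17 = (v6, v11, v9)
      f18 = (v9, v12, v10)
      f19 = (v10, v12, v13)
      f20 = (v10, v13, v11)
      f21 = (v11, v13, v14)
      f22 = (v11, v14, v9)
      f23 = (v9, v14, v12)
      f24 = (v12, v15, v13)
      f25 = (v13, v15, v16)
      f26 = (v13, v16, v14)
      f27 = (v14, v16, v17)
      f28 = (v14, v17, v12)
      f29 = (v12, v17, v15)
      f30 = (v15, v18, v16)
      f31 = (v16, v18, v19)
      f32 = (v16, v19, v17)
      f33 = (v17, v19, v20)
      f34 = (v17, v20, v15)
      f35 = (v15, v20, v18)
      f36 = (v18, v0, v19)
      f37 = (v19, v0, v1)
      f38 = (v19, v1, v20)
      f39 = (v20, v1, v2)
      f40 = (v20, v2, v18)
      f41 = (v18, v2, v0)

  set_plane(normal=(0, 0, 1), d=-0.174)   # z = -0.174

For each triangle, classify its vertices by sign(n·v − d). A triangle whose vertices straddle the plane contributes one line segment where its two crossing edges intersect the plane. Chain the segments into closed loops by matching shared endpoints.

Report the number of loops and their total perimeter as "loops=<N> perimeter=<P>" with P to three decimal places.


loops=2 perimeter=24.745

Straddling triangles (28 of 42):
  (v1,v4,v2) [++-] → (1.59906, 0.427641, -0.174)–(1.805, 0, -0.174)  len=0.4746
  (v2,v4,v5) [-+-] → (1.59906, 0.427641, -0.174)–(1.1254, 1.4112, -0.174)  len=1.0917
  (v2,v5,v0) [--+] → (2.00093, 0.555918, -0.174)–(2.26864, 0, -0.174)  len=0.6170
  (v0,v5,v3) [+-+] → (2.00093, 0.555918, -0.174)–(1.41449, 1.77369, -0.174)  len=1.3516
  (v4,v7,v5) [++-] → (0.662637, 1.51681, -0.174)–(1.1254, 1.4112, -0.174)  len=0.4747
  (v5,v7,v8) [-+-] → (0.662637, 1.51681, -0.174)–(-0.4017, 1.7597, -0.174)  len=1.0917
  (v5,v8,v3) [--+] → (0.81292, 1.91097, -0.174)–(1.41449, 1.77369, -0.174)  len=0.6170
  (v3,v8,v6) [+-+] → (0.81292, 1.91097, -0.174)–(-0.504853, 2.21177, -0.174)  len=1.3517
  (v7,v10,v8) [++-] → (-0.772765, 1.46379, -0.174)–(-0.4017, 1.7597, -0.174)  len=0.4746
  (v8,v10,v11) [-+-] → (-0.772765, 1.46379, -0.174)–(-1.6262, 0.7832, -0.174)  len=1.0916
  (v8,v11,v6) [--+] → (-0.987223, 1.82709, -0.174)–(-0.504853, 2.21177, -0.174)  len=0.6170
  (v6,v11,v9) [+-+] → (-0.987223, 1.82709, -0.174)–(-2.04396, 0.984354, -0.174)  len=1.3516
  (v10,v13,v11) [++-] → (-1.6262, 0.308528, -0.174)–(-1.6262, 0.7832, -0.174)  len=0.4747
  (v11,v13,v14) [-+-] → (-1.6262, 0.308528, -0.174)–(-1.6262, -0.7832, -0.174)  len=1.0917
  (v11,v14,v9) [--+] → (-2.04396, 0.367298, -0.174)–(-2.04396, 0.984354, -0.174)  len=0.6171
  (v9,v14,v12) [+-+] → (-2.04396, 0.367298, -0.174)–(-2.04396, -0.984354, -0.174)  len=1.3517
  (v13,v16,v14) [++-] → (-1.25514, -1.07911, -0.174)–(-1.6262, -0.7832, -0.174)  len=0.4746
  (v14,v16,v17) [-+-] → (-1.25514, -1.07911, -0.174)–(-0.4017, -1.7597, -0.174)  len=1.0916
  (v14,v17,v12) [--+] → (-1.56159, -1.36903, -0.174)–(-2.04396, -0.984354, -0.174)  len=0.6170
  (v12,v17,v15) [+-+] → (-1.56159, -1.36903, -0.174)–(-0.504853, -2.21177, -0.174)  len=1.3516
  (v16,v19,v17) [++-] → (0.0610628, -1.65409, -0.174)–(-0.4017, -1.7597, -0.174)  len=0.4747
  (v17,v19,v20) [-+-] → (0.0610628, -1.65409, -0.174)–(1.1254, -1.4112, -0.174)  len=1.0917
  (v17,v20,v15) [--+] → (0.0967217, -2.07448, -0.174)–(-0.504853, -2.21177, -0.174)  len=0.6170
  (v15,v20,v18) [+-+] → (0.0967217, -2.07448, -0.174)–(1.41449, -1.77369, -0.174)  len=1.3517
  (v19,v1,v20) [++-] → (1.33134, -0.983559, -0.174)–(1.1254, -1.4112, -0.174)  len=0.4746
  (v20,v1,v2) [-+-] → (1.33134, -0.983559, -0.174)–(1.805, 0, -0.174)  len=1.0917
  (v20,v2,v18) [--+] → (1.68221, -1.21777, -0.174)–(1.41449, -1.77369, -0.174)  len=0.6170
  (v18,v2,v0) [+-+] → (1.68221, -1.21777, -0.174)–(2.26864, 0, -0.174)  len=1.3516

Chained into 2 loop(s):
  loop 1: 14 segments, perimeter = 10.9641
  loop 2: 14 segments, perimeter = 13.7806
Total perimeter = 24.745


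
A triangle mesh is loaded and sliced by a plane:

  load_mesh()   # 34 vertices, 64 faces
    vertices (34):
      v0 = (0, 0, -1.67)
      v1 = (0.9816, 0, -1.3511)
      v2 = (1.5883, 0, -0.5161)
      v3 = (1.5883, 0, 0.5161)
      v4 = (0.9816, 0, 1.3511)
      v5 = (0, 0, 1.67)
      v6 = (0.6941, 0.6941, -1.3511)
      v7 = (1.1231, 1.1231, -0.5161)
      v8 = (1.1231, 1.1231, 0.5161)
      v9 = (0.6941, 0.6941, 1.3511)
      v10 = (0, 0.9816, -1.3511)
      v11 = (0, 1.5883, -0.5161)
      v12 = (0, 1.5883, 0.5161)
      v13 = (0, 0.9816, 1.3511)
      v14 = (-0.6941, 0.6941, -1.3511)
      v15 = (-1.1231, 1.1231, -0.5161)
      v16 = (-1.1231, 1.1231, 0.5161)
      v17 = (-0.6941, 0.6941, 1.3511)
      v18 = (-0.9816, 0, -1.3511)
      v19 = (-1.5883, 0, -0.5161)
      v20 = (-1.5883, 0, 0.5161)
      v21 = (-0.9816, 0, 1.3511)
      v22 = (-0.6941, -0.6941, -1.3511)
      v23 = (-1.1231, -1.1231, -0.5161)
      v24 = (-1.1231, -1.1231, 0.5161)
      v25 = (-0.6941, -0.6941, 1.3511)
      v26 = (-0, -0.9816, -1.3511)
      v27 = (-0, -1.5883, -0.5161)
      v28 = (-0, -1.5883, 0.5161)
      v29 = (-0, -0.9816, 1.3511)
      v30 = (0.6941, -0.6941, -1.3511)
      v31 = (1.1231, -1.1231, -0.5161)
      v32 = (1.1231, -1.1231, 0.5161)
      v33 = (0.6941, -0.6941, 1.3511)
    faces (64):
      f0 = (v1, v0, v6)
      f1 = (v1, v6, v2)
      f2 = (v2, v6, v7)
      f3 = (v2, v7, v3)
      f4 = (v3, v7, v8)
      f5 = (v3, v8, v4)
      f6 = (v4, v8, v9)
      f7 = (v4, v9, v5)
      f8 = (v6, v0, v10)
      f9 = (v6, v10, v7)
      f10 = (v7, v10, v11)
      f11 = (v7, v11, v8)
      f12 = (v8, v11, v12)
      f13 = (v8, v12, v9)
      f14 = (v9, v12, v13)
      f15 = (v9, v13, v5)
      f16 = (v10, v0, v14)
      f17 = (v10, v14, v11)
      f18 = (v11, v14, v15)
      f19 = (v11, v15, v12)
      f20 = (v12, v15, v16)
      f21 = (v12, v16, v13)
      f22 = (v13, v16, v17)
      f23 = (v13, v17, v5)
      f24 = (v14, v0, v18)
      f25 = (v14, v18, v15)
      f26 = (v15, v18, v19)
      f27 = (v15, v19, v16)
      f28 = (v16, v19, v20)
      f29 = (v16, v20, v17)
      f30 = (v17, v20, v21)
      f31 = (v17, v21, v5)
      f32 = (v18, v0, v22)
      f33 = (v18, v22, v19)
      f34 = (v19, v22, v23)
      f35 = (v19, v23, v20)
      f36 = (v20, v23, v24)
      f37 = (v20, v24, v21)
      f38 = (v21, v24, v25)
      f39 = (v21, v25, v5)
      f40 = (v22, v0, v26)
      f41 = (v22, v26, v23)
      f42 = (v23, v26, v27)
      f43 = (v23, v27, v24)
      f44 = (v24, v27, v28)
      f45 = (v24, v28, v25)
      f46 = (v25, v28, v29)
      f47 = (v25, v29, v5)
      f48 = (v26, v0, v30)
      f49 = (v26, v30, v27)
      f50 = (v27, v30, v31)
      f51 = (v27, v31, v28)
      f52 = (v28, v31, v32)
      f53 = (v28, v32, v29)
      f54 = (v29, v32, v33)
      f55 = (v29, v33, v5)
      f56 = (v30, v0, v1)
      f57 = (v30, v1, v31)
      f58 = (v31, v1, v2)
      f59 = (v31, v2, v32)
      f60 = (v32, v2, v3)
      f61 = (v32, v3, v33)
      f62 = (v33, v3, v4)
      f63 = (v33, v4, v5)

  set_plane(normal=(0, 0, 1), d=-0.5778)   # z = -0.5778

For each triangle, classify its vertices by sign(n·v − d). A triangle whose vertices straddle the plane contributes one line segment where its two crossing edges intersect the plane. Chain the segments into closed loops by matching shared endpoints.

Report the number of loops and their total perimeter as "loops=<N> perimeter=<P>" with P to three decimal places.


loops=1 perimeter=9.451

Straddling triangles (16 of 64):
  (v1,v6,v2) [--+] → (1.52223, 0.0512886, -0.5778)–(1.54347, 0, -0.5778)  len=0.0555
  (v2,v6,v7) [+-+] → (1.52223, 0.0512886, -0.5778)–(1.0914, 1.0914, -0.5778)  len=1.1258
  (v6,v10,v7) [--+] → (1.04011, 1.11264, -0.5778)–(1.0914, 1.0914, -0.5778)  len=0.0555
  (v7,v10,v11) [+-+] → (1.04011, 1.11264, -0.5778)–(0, 1.54347, -0.5778)  len=1.1258
  (v10,v14,v11) [--+] → (-0.0512886, 1.52223, -0.5778)–(0, 1.54347, -0.5778)  len=0.0555
  (v11,v14,v15) [+-+] → (-0.0512886, 1.52223, -0.5778)–(-1.0914, 1.0914, -0.5778)  len=1.1258
  (v14,v18,v15) [--+] → (-1.11264, 1.04011, -0.5778)–(-1.0914, 1.0914, -0.5778)  len=0.0555
  (v15,v18,v19) [+-+] → (-1.11264, 1.04011, -0.5778)–(-1.54347, 0, -0.5778)  len=1.1258
  (v18,v22,v19) [--+] → (-1.52223, -0.0512886, -0.5778)–(-1.54347, 0, -0.5778)  len=0.0555
  (v19,v22,v23) [+-+] → (-1.52223, -0.0512886, -0.5778)–(-1.0914, -1.0914, -0.5778)  len=1.1258
  (v22,v26,v23) [--+] → (-1.04011, -1.11264, -0.5778)–(-1.0914, -1.0914, -0.5778)  len=0.0555
  (v23,v26,v27) [+-+] → (-1.04011, -1.11264, -0.5778)–(0, -1.54347, -0.5778)  len=1.1258
  (v26,v30,v27) [--+] → (0.0512886, -1.52223, -0.5778)–(0, -1.54347, -0.5778)  len=0.0555
  (v27,v30,v31) [+-+] → (0.0512886, -1.52223, -0.5778)–(1.0914, -1.0914, -0.5778)  len=1.1258
  (v30,v1,v31) [--+] → (1.11264, -1.04011, -0.5778)–(1.0914, -1.0914, -0.5778)  len=0.0555
  (v31,v1,v2) [+-+] → (1.11264, -1.04011, -0.5778)–(1.54347, 0, -0.5778)  len=1.1258

Chained into 1 loop(s):
  loop 1: 16 segments, perimeter = 9.4506
Total perimeter = 9.451


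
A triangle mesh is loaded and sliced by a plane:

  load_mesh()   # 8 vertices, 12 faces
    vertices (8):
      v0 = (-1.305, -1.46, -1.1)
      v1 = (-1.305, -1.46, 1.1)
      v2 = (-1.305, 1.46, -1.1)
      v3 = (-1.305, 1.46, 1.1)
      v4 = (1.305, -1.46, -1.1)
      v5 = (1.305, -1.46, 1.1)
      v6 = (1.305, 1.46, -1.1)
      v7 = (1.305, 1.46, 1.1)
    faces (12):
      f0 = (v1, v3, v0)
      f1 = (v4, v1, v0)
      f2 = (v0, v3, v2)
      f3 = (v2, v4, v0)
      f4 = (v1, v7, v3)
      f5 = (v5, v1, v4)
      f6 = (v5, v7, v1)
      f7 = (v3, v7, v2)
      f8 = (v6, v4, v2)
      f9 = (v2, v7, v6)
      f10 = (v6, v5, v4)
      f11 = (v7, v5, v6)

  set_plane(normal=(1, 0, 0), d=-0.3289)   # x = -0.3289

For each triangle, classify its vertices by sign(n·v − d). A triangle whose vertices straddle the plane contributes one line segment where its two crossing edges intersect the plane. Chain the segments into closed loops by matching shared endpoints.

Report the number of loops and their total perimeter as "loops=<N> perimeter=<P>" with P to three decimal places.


Straddling triangles (8 of 12):
  (v4,v1,v0) [+--] → (-0.3289, -1.46, 0.277234)–(-0.3289, -1.46, -1.1)  len=1.3772
  (v2,v4,v0) [-+-] → (-0.3289, 0.367965, -1.1)–(-0.3289, -1.46, -1.1)  len=1.8280
  (v1,v7,v3) [-+-] → (-0.3289, -0.367965, 1.1)–(-0.3289, 1.46, 1.1)  len=1.8280
  (v5,v1,v4) [+-+] → (-0.3289, -1.46, 1.1)–(-0.3289, -1.46, 0.277234)  len=0.8228
  (v5,v7,v1) [++-] → (-0.3289, -0.367965, 1.1)–(-0.3289, -1.46, 1.1)  len=1.0920
  (v3,v7,v2) [-+-] → (-0.3289, 1.46, 1.1)–(-0.3289, 1.46, -0.277234)  len=1.3772
  (v6,v4,v2) [++-] → (-0.3289, 0.367965, -1.1)–(-0.3289, 1.46, -1.1)  len=1.0920
  (v2,v7,v6) [-++] → (-0.3289, 1.46, -0.277234)–(-0.3289, 1.46, -1.1)  len=0.8228

Chained into 1 loop(s):
  loop 1: 8 segments, perimeter = 10.2400
Total perimeter = 10.240

loops=1 perimeter=10.240


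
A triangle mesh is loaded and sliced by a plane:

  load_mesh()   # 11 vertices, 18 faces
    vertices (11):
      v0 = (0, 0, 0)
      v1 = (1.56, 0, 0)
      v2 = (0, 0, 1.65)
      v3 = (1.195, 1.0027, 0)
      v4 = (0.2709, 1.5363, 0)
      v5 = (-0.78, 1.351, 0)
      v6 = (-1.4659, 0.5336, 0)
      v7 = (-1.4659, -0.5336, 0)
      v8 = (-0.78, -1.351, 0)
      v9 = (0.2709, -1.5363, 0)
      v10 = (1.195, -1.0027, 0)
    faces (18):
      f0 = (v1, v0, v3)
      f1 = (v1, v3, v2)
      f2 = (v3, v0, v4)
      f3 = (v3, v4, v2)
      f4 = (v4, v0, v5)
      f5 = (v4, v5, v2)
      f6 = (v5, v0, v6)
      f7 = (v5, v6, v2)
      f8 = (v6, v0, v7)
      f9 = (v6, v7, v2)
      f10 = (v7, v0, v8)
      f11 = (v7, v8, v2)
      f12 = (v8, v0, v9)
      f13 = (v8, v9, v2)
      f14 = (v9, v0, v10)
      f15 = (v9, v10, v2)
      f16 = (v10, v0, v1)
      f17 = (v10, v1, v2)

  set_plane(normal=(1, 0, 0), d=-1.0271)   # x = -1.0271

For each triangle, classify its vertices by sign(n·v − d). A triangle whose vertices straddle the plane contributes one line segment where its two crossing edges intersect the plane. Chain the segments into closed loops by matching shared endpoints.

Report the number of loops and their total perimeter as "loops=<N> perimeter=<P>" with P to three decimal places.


loops=1 perimeter=4.546

Straddling triangles (6 of 18):
  (v5,v0,v6) [++-] → (-1.0271, 0.373873, 0)–(-1.0271, 1.05653, 0)  len=0.6827
  (v5,v6,v2) [+-+] → (-1.0271, 1.05653, 0)–(-1.0271, 0.373873, 0.493908)  len=0.8426
  (v6,v0,v7) [-+-] → (-1.0271, 0.373873, 0)–(-1.0271, -0.373873, 0)  len=0.7477
  (v6,v7,v2) [--+] → (-1.0271, -0.373873, 0.493908)–(-1.0271, 0.373873, 0.493908)  len=0.7477
  (v7,v0,v8) [-++] → (-1.0271, -0.373873, 0)–(-1.0271, -1.05653, 0)  len=0.6827
  (v7,v8,v2) [-++] → (-1.0271, -1.05653, 0)–(-1.0271, -0.373873, 0.493908)  len=0.8426

Chained into 1 loop(s):
  loop 1: 6 segments, perimeter = 4.5460
Total perimeter = 4.546


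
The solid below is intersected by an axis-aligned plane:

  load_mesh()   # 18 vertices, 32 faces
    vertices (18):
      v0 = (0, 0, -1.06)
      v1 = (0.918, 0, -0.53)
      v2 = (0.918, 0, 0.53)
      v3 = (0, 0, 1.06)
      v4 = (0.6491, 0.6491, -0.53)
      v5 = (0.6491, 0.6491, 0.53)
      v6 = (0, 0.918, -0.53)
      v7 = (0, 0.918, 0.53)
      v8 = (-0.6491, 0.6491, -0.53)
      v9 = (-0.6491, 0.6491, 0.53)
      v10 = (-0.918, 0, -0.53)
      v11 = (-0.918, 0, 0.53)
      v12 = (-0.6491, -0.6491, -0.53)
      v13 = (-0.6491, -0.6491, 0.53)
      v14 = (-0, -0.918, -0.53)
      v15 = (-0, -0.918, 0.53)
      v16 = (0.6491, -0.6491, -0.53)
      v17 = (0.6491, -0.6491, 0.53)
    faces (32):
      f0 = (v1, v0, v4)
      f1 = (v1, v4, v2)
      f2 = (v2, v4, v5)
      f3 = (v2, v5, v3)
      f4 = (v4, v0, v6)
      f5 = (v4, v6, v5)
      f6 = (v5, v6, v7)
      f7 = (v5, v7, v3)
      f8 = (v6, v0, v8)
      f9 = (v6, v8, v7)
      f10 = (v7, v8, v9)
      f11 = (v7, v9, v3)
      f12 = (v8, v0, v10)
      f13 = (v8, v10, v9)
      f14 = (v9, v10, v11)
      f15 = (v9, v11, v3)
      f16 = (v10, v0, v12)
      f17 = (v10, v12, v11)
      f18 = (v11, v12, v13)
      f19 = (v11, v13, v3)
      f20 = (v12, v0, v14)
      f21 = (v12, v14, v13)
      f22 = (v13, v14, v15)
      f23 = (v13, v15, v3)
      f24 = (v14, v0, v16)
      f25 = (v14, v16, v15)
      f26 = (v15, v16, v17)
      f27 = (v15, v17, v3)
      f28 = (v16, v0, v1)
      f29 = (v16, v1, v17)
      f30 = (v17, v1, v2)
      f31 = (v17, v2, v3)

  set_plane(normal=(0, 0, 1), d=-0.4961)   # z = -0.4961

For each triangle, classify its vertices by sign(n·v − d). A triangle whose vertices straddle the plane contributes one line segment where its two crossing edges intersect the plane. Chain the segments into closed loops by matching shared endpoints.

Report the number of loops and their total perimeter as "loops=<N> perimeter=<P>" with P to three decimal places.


loops=1 perimeter=5.621

Straddling triangles (16 of 32):
  (v1,v4,v2) [--+] → (0.6577, 0.628341, -0.4961)–(0.918, 0, -0.4961)  len=0.6801
  (v2,v4,v5) [+-+] → (0.6577, 0.628341, -0.4961)–(0.6491, 0.6491, -0.4961)  len=0.0225
  (v4,v6,v5) [--+] → (0.020759, 0.9094, -0.4961)–(0.6491, 0.6491, -0.4961)  len=0.6801
  (v5,v6,v7) [+-+] → (0.020759, 0.9094, -0.4961)–(0, 0.918, -0.4961)  len=0.0225
  (v6,v8,v7) [--+] → (-0.628341, 0.6577, -0.4961)–(0, 0.918, -0.4961)  len=0.6801
  (v7,v8,v9) [+-+] → (-0.628341, 0.6577, -0.4961)–(-0.6491, 0.6491, -0.4961)  len=0.0225
  (v8,v10,v9) [--+] → (-0.9094, 0.020759, -0.4961)–(-0.6491, 0.6491, -0.4961)  len=0.6801
  (v9,v10,v11) [+-+] → (-0.9094, 0.020759, -0.4961)–(-0.918, 0, -0.4961)  len=0.0225
  (v10,v12,v11) [--+] → (-0.6577, -0.628341, -0.4961)–(-0.918, 0, -0.4961)  len=0.6801
  (v11,v12,v13) [+-+] → (-0.6577, -0.628341, -0.4961)–(-0.6491, -0.6491, -0.4961)  len=0.0225
  (v12,v14,v13) [--+] → (-0.020759, -0.9094, -0.4961)–(-0.6491, -0.6491, -0.4961)  len=0.6801
  (v13,v14,v15) [+-+] → (-0.020759, -0.9094, -0.4961)–(0, -0.918, -0.4961)  len=0.0225
  (v14,v16,v15) [--+] → (0.628341, -0.6577, -0.4961)–(0, -0.918, -0.4961)  len=0.6801
  (v15,v16,v17) [+-+] → (0.628341, -0.6577, -0.4961)–(0.6491, -0.6491, -0.4961)  len=0.0225
  (v16,v1,v17) [--+] → (0.9094, -0.020759, -0.4961)–(0.6491, -0.6491, -0.4961)  len=0.6801
  (v17,v1,v2) [+-+] → (0.9094, -0.020759, -0.4961)–(0.918, 0, -0.4961)  len=0.0225

Chained into 1 loop(s):
  loop 1: 16 segments, perimeter = 5.6208
Total perimeter = 5.621


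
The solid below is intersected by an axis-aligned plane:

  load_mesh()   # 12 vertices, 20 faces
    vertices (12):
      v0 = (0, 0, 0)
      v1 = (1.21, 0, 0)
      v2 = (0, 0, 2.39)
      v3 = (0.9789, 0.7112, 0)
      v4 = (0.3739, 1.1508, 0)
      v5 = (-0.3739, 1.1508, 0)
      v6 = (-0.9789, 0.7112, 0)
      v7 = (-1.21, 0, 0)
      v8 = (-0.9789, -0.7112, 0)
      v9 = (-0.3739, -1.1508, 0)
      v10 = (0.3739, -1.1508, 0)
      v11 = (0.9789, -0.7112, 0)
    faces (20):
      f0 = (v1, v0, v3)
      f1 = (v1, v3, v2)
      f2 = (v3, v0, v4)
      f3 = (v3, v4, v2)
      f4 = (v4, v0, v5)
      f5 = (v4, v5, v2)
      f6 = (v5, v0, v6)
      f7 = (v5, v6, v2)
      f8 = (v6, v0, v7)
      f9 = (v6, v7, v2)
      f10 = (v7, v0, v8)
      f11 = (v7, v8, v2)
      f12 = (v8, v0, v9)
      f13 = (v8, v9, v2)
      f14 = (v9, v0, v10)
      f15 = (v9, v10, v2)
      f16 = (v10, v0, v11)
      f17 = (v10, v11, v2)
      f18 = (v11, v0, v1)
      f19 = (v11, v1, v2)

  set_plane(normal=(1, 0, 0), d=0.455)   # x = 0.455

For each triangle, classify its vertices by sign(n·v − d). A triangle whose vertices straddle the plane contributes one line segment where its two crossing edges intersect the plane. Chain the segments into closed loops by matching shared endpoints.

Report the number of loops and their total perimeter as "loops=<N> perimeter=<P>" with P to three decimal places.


Straddling triangles (8 of 20):
  (v1,v0,v3) [+-+] → (0.455, 0, 0)–(0.455, 0.330571, 0)  len=0.3306
  (v1,v3,v2) [++-] → (0.455, 0.330571, 1.27911)–(0.455, 0, 1.49128)  len=0.3928
  (v3,v0,v4) [+--] → (0.455, 0.330571, 0)–(0.455, 1.09187, 0)  len=0.7613
  (v3,v4,v2) [+--] → (0.455, 1.09187, 0)–(0.455, 0.330571, 1.27911)  len=1.4885
  (v10,v0,v11) [--+] → (0.455, -0.330571, 0)–(0.455, -1.09187, 0)  len=0.7613
  (v10,v11,v2) [-+-] → (0.455, -1.09187, 0)–(0.455, -0.330571, 1.27911)  len=1.4885
  (v11,v0,v1) [+-+] → (0.455, -0.330571, 0)–(0.455, 0, 0)  len=0.3306
  (v11,v1,v2) [++-] → (0.455, 0, 1.49128)–(0.455, -0.330571, 1.27911)  len=0.3928

Chained into 1 loop(s):
  loop 1: 8 segments, perimeter = 5.9464
Total perimeter = 5.946

loops=1 perimeter=5.946
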